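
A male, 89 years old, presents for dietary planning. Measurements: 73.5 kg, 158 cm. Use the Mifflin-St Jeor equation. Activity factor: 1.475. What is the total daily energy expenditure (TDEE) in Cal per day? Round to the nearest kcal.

1892 Cal per day

Mifflin-St Jeor (male): BMR = 10(73.5) + 6.25(158) − 5(89) + 5 = 735 + 987.5 − 445 + 5 = 1282.5 kcal/day.
TEE = BMR × activity factor = 1282.5 × 1.475 = 1891.6875 kcal/day.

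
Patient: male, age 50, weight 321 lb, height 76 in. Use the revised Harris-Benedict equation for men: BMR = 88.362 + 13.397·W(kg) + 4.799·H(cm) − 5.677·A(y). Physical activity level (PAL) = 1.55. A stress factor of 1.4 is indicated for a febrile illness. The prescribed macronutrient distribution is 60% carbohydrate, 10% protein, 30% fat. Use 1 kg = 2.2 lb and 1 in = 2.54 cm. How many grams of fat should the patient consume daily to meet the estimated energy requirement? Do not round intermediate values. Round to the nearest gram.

Convert to metric: weight = 321 ÷ 2.2 = 145.9091 kg; height = 76 × 2.54 = 193.04 cm.
Harris-Benedict: BMR = 88.362 + 13.397(145.9091) + 4.799(193.04) − 5.677(50) = 2685.6551 kcal/day.
TEE = 2685.6551 × 1.55 = 4162.7653 kcal/day.
With stress factor 1.4: 4162.7653 × 1.4 = 5827.8715 kcal/day.
Fat energy = 30% × 5827.8715 = 1748.3614 kcal.
Fat = 1748.3614 ÷ 9 kcal/g = 194.2624 g.

194 g/day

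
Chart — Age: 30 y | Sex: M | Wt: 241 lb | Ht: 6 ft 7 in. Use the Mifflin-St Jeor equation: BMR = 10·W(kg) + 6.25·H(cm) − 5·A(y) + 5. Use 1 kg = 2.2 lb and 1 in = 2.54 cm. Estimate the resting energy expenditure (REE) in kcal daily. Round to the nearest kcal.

Convert to metric: weight = 241 ÷ 2.2 = 109.5455 kg; height = (6×12 + 7) × 2.54 = 79 × 2.54 = 200.66 cm.
Mifflin-St Jeor (male): BMR = 10(109.5455) + 6.25(200.66) − 5(30) + 5 = 1095.4545 + 1254.125 − 150 + 5 = 2204.5795 kcal/day.

2205 kcal daily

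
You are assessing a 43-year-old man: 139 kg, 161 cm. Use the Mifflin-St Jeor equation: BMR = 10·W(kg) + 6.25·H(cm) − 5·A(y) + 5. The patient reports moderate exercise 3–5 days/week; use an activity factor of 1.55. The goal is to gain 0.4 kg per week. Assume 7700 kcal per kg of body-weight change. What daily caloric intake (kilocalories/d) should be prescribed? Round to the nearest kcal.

3829 kilocalories/d

Mifflin-St Jeor (male): BMR = 10(139) + 6.25(161) − 5(43) + 5 = 1390 + 1006.25 − 215 + 5 = 2186.25 kcal/day.
TEE = 2186.25 × 1.55 = 3388.6875 kcal/day.
Required daily surplus = 0.4 × 7700 ÷ 7 = 440 kcal/day.
Target intake = 3388.6875 + 440 = 3828.6875 kcal/day.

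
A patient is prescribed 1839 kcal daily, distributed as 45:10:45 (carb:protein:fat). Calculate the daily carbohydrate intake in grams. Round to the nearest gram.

207 g/day

Carbohydrate energy = 45% × 1839 = 827.55 kcal.
At 4 kcal/g: 827.55 ÷ 4 = 206.8875 g.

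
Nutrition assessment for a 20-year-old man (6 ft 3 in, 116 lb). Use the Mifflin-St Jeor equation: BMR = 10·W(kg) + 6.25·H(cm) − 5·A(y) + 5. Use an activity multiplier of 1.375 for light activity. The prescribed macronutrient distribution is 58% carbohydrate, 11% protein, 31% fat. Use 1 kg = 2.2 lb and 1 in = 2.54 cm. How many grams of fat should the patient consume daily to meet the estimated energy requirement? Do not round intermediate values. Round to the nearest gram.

77 g/day

Convert to metric: weight = 116 ÷ 2.2 = 52.7273 kg; height = (6×12 + 3) × 2.54 = 75 × 2.54 = 190.5 cm.
Mifflin-St Jeor (male): BMR = 10(52.7273) + 6.25(190.5) − 5(20) + 5 = 527.2727 + 1190.625 − 100 + 5 = 1622.8977 kcal/day.
TEE = 1622.8977 × 1.375 = 2231.4844 kcal/day.
Fat energy = 31% × 2231.4844 = 691.7602 kcal.
Fat = 691.7602 ÷ 9 kcal/g = 76.8622 g.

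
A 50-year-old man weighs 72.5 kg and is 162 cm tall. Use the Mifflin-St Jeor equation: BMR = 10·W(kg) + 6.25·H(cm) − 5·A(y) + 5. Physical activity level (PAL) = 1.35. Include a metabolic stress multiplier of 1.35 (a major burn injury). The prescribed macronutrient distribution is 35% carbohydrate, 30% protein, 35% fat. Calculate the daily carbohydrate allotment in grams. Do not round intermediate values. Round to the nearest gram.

Mifflin-St Jeor (male): BMR = 10(72.5) + 6.25(162) − 5(50) + 5 = 725 + 1012.5 − 250 + 5 = 1492.5 kcal/day.
TEE = 1492.5 × 1.35 = 2014.875 kcal/day.
With stress factor 1.35: 2014.875 × 1.35 = 2720.0813 kcal/day.
Carbohydrate energy = 35% × 2720.0813 = 952.0284 kcal.
Carbohydrate = 952.0284 ÷ 4 kcal/g = 238.0071 g.

238 g/day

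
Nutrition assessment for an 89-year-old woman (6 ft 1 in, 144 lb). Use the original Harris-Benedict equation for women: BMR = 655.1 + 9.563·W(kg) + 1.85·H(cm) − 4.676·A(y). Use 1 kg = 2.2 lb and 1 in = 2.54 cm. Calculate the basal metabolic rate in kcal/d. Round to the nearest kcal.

Convert to metric: weight = 144 ÷ 2.2 = 65.4545 kg; height = (6×12 + 1) × 2.54 = 73 × 2.54 = 185.42 cm.
Harris-Benedict: BMR = 655.1 + 9.563(65.4545) + 1.85(185.42) − 4.676(89) = 1207.9048 kcal/day.

1208 kcal/d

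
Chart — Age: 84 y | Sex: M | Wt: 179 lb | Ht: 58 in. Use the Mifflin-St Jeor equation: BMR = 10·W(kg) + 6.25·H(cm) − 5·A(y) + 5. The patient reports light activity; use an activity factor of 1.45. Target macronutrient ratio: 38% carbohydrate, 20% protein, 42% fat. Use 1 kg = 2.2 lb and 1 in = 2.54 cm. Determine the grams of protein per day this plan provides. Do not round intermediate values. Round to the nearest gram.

Convert to metric: weight = 179 ÷ 2.2 = 81.3636 kg; height = 58 × 2.54 = 147.32 cm.
Mifflin-St Jeor (male): BMR = 10(81.3636) + 6.25(147.32) − 5(84) + 5 = 813.6364 + 920.75 − 420 + 5 = 1319.3864 kcal/day.
TEE = 1319.3864 × 1.45 = 1913.1102 kcal/day.
Protein energy = 20% × 1913.1102 = 382.622 kcal.
Protein = 382.622 ÷ 4 kcal/g = 95.6555 g.

96 g/day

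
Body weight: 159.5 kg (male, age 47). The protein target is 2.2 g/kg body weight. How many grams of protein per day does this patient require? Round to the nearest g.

Protein = 2.2 g/kg × 159.5 kg = 350.9 g/day.

351 g/day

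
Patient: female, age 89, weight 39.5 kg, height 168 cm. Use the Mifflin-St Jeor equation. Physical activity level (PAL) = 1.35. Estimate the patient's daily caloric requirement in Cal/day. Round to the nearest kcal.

Mifflin-St Jeor (female): BMR = 10(39.5) + 6.25(168) − 5(89) − 161 = 395 + 1050 − 445 − 161 = 839 kcal/day.
TEE = BMR × activity factor = 839 × 1.35 = 1132.65 kcal/day.

1133 Cal/day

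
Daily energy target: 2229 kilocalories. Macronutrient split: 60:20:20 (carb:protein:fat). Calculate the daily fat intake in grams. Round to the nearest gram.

50 g/day

Fat energy = 20% × 2229 = 445.8 kcal.
At 9 kcal/g: 445.8 ÷ 9 = 49.5333 g.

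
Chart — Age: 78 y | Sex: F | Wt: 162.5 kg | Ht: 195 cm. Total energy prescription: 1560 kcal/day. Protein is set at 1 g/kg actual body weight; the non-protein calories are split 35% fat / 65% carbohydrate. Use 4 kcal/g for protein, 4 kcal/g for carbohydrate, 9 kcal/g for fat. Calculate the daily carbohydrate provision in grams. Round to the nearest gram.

148 g/day

Protein = 1 × 162.5 = 162.5 g → 162.5 × 4 = 650 kcal.
Non-protein calories = 1560 − 650 = 910 kcal.
Fat: 35% × 910 = 318.5 kcal; carbohydrate: 591.5 kcal.
Carbohydrate: 591.5 kcal ÷ 4 kcal/g = 147.875 g.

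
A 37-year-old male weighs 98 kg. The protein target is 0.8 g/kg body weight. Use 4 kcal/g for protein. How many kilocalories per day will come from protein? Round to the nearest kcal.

314 kcal/day

Protein = 0.8 g/kg × 98 kg = 78.4 g/day.
Protein energy = 78.4 g × 4 kcal/g = 313.6 kcal/day.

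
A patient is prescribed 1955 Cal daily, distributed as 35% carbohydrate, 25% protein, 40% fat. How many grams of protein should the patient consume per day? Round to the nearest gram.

122 g/day

Protein energy = 25% × 1955 = 488.75 kcal.
At 4 kcal/g: 488.75 ÷ 4 = 122.1875 g.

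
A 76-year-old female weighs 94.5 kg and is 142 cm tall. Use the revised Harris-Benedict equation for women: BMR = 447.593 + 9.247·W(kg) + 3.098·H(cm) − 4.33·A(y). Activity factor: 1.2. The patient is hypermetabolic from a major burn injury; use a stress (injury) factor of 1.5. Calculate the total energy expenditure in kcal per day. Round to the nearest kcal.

2578 kcal per day

Harris-Benedict: BMR = 447.593 + 9.247(94.5) + 3.098(142) − 4.33(76) = 1432.2705 kcal/day.
TEE = BMR × activity factor = 1432.2705 × 1.2 = 1718.7246 kcal/day.
Apply stress factor: 1718.7246 × 1.5 = 2578.0869 kcal/day.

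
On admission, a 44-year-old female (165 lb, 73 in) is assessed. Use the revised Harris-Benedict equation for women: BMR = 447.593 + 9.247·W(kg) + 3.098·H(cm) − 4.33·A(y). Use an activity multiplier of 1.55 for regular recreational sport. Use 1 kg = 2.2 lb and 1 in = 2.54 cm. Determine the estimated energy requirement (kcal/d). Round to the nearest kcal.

2364 kcal/d

Convert to metric: weight = 165 ÷ 2.2 = 75 kg; height = 73 × 2.54 = 185.42 cm.
Harris-Benedict: BMR = 447.593 + 9.247(75) + 3.098(185.42) − 4.33(44) = 1525.0292 kcal/day.
TEE = BMR × activity factor = 1525.0292 × 1.55 = 2363.7952 kcal/day.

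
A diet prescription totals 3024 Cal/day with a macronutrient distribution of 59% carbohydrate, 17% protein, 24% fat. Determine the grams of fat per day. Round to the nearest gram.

Fat energy = 24% × 3024 = 725.76 kcal.
At 9 kcal/g: 725.76 ÷ 9 = 80.64 g.

81 g/day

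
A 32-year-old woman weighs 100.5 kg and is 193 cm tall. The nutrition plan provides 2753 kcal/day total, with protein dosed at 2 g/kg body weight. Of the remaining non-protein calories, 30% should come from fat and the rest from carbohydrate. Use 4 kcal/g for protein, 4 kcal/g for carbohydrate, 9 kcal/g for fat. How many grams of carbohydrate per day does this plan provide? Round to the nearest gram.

Protein = 2 × 100.5 = 201 g → 201 × 4 = 804 kcal.
Non-protein calories = 2753 − 804 = 1949 kcal.
Fat: 30% × 1949 = 584.7 kcal; carbohydrate: 1364.3 kcal.
Carbohydrate: 1364.3 kcal ÷ 4 kcal/g = 341.075 g.

341 g/day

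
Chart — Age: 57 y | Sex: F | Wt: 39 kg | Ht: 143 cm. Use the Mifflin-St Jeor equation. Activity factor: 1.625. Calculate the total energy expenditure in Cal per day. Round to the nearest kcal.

Mifflin-St Jeor (female): BMR = 10(39) + 6.25(143) − 5(57) − 161 = 390 + 893.75 − 285 − 161 = 837.75 kcal/day.
TEE = BMR × activity factor = 837.75 × 1.625 = 1361.3438 kcal/day.

1361 Cal per day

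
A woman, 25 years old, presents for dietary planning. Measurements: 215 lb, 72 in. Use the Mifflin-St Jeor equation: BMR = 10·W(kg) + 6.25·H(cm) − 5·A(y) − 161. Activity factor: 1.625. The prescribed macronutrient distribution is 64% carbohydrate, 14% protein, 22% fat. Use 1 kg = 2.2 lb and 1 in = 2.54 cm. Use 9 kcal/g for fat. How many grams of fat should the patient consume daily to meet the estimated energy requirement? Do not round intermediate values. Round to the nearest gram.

Convert to metric: weight = 215 ÷ 2.2 = 97.7273 kg; height = 72 × 2.54 = 182.88 cm.
Mifflin-St Jeor (female): BMR = 10(97.7273) + 6.25(182.88) − 5(25) − 161 = 977.2727 + 1143 − 125 − 161 = 1834.2727 kcal/day.
TEE = 1834.2727 × 1.625 = 2980.6932 kcal/day.
Fat energy = 22% × 2980.6932 = 655.7525 kcal.
Fat = 655.7525 ÷ 9 kcal/g = 72.8614 g.

73 g/day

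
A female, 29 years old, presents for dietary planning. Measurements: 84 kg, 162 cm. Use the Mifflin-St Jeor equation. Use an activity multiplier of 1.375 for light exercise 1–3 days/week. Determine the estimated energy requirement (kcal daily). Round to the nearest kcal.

Mifflin-St Jeor (female): BMR = 10(84) + 6.25(162) − 5(29) − 161 = 840 + 1012.5 − 145 − 161 = 1546.5 kcal/day.
TEE = BMR × activity factor = 1546.5 × 1.375 = 2126.4375 kcal/day.

2126 kcal daily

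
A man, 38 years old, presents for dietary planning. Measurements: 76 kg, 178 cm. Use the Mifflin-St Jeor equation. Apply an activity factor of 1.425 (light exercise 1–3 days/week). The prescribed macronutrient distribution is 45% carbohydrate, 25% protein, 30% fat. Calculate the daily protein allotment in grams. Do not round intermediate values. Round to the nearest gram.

150 g/day

Mifflin-St Jeor (male): BMR = 10(76) + 6.25(178) − 5(38) + 5 = 760 + 1112.5 − 190 + 5 = 1687.5 kcal/day.
TEE = 1687.5 × 1.425 = 2404.6875 kcal/day.
Protein energy = 25% × 2404.6875 = 601.1719 kcal.
Protein = 601.1719 ÷ 4 kcal/g = 150.293 g.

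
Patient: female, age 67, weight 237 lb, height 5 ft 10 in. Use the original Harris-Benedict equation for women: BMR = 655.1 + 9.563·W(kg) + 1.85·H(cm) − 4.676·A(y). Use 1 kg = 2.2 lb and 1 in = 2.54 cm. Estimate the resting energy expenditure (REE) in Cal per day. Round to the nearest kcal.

Convert to metric: weight = 237 ÷ 2.2 = 107.7273 kg; height = (5×12 + 10) × 2.54 = 70 × 2.54 = 177.8 cm.
Harris-Benedict: BMR = 655.1 + 9.563(107.7273) + 1.85(177.8) − 4.676(67) = 1700.9339 kcal/day.

1701 Cal per day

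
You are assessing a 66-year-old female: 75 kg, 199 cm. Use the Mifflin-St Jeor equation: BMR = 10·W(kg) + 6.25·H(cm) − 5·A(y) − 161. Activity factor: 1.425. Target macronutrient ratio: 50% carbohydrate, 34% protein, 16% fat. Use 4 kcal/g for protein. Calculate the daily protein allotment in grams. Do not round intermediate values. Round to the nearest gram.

Mifflin-St Jeor (female): BMR = 10(75) + 6.25(199) − 5(66) − 161 = 750 + 1243.75 − 330 − 161 = 1502.75 kcal/day.
TEE = 1502.75 × 1.425 = 2141.4188 kcal/day.
Protein energy = 34% × 2141.4188 = 728.0824 kcal.
Protein = 728.0824 ÷ 4 kcal/g = 182.0206 g.

182 g/day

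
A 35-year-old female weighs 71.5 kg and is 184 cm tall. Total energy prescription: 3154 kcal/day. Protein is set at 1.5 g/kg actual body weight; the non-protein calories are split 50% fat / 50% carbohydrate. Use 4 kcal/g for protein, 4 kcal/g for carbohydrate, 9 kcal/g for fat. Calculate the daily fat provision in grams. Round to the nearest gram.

151 g/day

Protein = 1.5 × 71.5 = 107.25 g → 107.25 × 4 = 429 kcal.
Non-protein calories = 3154 − 429 = 2725 kcal.
Fat: 50% × 2725 = 1362.5 kcal; carbohydrate: 1362.5 kcal.
Fat: 1362.5 kcal ÷ 9 kcal/g = 151.3889 g.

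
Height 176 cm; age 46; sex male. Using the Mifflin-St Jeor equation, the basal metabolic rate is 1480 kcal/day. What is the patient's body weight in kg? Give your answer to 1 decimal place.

60.5 kg

1480 = 10·W + 6.25(176) − 5(46) + 5
10·W = 1480 − 875 = 605, so W = 60.5 kg.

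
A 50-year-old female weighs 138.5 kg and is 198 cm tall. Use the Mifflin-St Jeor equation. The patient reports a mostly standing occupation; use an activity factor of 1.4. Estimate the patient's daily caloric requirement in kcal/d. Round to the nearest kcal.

Mifflin-St Jeor (female): BMR = 10(138.5) + 6.25(198) − 5(50) − 161 = 1385 + 1237.5 − 250 − 161 = 2211.5 kcal/day.
TEE = BMR × activity factor = 2211.5 × 1.4 = 3096.1 kcal/day.

3096 kcal/d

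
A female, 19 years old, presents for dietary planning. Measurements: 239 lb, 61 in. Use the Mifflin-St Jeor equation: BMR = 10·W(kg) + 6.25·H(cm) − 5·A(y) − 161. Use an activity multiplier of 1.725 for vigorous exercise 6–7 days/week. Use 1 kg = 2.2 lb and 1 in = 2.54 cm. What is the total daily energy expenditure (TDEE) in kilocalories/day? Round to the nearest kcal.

Convert to metric: weight = 239 ÷ 2.2 = 108.6364 kg; height = 61 × 2.54 = 154.94 cm.
Mifflin-St Jeor (female): BMR = 10(108.6364) + 6.25(154.94) − 5(19) − 161 = 1086.3636 + 968.375 − 95 − 161 = 1798.7386 kcal/day.
TEE = BMR × activity factor = 1798.7386 × 1.725 = 3102.8241 kcal/day.

3103 kilocalories/day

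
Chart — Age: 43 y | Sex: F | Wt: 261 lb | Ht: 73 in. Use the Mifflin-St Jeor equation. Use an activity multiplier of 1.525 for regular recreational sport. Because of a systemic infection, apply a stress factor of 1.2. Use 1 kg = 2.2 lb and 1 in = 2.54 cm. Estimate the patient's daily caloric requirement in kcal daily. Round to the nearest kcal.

3604 kcal daily

Convert to metric: weight = 261 ÷ 2.2 = 118.6364 kg; height = 73 × 2.54 = 185.42 cm.
Mifflin-St Jeor (female): BMR = 10(118.6364) + 6.25(185.42) − 5(43) − 161 = 1186.3636 + 1158.875 − 215 − 161 = 1969.2386 kcal/day.
TEE = BMR × activity factor = 1969.2386 × 1.525 = 3003.0889 kcal/day.
Apply stress factor: 3003.0889 × 1.2 = 3603.7067 kcal/day.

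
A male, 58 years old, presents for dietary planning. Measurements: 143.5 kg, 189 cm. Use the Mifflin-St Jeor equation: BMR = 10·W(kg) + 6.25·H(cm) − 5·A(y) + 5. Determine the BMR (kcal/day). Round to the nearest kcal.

2331 kcal/day

Mifflin-St Jeor (male): BMR = 10(143.5) + 6.25(189) − 5(58) + 5 = 1435 + 1181.25 − 290 + 5 = 2331.25 kcal/day.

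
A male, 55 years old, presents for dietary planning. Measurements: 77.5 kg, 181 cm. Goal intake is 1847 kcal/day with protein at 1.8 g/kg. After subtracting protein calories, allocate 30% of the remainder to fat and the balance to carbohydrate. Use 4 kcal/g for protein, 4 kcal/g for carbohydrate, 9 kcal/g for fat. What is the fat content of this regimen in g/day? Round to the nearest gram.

Protein = 1.8 × 77.5 = 139.5 g → 139.5 × 4 = 558 kcal.
Non-protein calories = 1847 − 558 = 1289 kcal.
Fat: 30% × 1289 = 386.7 kcal; carbohydrate: 902.3 kcal.
Fat: 386.7 kcal ÷ 9 kcal/g = 42.9667 g.

43 g/day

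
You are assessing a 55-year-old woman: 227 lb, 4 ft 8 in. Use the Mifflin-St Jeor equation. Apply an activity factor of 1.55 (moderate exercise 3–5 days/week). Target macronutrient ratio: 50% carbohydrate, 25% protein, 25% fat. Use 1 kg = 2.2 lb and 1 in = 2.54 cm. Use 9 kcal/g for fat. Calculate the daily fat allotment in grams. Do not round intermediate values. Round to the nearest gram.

Convert to metric: weight = 227 ÷ 2.2 = 103.1818 kg; height = (4×12 + 8) × 2.54 = 56 × 2.54 = 142.24 cm.
Mifflin-St Jeor (female): BMR = 10(103.1818) + 6.25(142.24) − 5(55) − 161 = 1031.8182 + 889 − 275 − 161 = 1484.8182 kcal/day.
TEE = 1484.8182 × 1.55 = 2301.4682 kcal/day.
Fat energy = 25% × 2301.4682 = 575.367 kcal.
Fat = 575.367 ÷ 9 kcal/g = 63.9297 g.

64 g/day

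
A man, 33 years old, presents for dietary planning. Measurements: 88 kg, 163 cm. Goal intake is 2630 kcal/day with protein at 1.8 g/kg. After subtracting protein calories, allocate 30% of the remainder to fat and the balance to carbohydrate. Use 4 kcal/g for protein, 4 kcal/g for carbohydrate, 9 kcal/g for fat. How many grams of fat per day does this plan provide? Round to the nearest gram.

67 g/day

Protein = 1.8 × 88 = 158.4 g → 158.4 × 4 = 633.6 kcal.
Non-protein calories = 2630 − 633.6 = 1996.4 kcal.
Fat: 30% × 1996.4 = 598.92 kcal; carbohydrate: 1397.48 kcal.
Fat: 598.92 kcal ÷ 9 kcal/g = 66.5467 g.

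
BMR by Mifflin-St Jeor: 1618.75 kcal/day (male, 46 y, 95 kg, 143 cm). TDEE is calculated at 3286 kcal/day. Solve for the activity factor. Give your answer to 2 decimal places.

Activity factor = TEE ÷ BMR = 3286 ÷ 1618.75 = 2.03.

2.03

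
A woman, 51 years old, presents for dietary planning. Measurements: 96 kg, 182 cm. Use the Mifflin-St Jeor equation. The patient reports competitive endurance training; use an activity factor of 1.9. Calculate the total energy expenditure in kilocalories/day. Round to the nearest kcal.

Mifflin-St Jeor (female): BMR = 10(96) + 6.25(182) − 5(51) − 161 = 960 + 1137.5 − 255 − 161 = 1681.5 kcal/day.
TEE = BMR × activity factor = 1681.5 × 1.9 = 3194.85 kcal/day.

3195 kilocalories/day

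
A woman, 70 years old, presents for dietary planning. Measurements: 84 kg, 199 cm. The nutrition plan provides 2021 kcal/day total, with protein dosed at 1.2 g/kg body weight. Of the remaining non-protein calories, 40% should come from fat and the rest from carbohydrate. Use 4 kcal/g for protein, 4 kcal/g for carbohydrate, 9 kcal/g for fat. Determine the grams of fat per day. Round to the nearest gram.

Protein = 1.2 × 84 = 100.8 g → 100.8 × 4 = 403.2 kcal.
Non-protein calories = 2021 − 403.2 = 1617.8 kcal.
Fat: 40% × 1617.8 = 647.12 kcal; carbohydrate: 970.68 kcal.
Fat: 647.12 kcal ÷ 9 kcal/g = 71.9022 g.

72 g/day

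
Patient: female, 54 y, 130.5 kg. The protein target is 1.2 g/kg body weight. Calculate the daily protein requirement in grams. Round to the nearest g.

157 g/day

Protein = 1.2 g/kg × 130.5 kg = 156.6 g/day.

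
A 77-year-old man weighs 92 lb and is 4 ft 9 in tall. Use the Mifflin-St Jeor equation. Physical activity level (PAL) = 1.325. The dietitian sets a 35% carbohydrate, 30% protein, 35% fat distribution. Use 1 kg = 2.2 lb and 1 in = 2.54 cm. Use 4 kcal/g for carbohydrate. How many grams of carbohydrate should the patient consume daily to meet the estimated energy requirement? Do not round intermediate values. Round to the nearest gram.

109 g/day

Convert to metric: weight = 92 ÷ 2.2 = 41.8182 kg; height = (4×12 + 9) × 2.54 = 57 × 2.54 = 144.78 cm.
Mifflin-St Jeor (male): BMR = 10(41.8182) + 6.25(144.78) − 5(77) + 5 = 418.1818 + 904.875 − 385 + 5 = 943.0568 kcal/day.
TEE = 943.0568 × 1.325 = 1249.5503 kcal/day.
Carbohydrate energy = 35% × 1249.5503 = 437.3426 kcal.
Carbohydrate = 437.3426 ÷ 4 kcal/g = 109.3356 g.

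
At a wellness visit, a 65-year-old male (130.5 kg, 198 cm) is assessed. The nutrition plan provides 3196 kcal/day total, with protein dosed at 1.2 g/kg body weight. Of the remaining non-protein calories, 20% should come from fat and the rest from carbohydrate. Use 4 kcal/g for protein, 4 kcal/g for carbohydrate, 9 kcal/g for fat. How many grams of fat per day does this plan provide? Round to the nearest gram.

57 g/day

Protein = 1.2 × 130.5 = 156.6 g → 156.6 × 4 = 626.4 kcal.
Non-protein calories = 3196 − 626.4 = 2569.6 kcal.
Fat: 20% × 2569.6 = 513.92 kcal; carbohydrate: 2055.68 kcal.
Fat: 513.92 kcal ÷ 9 kcal/g = 57.1022 g.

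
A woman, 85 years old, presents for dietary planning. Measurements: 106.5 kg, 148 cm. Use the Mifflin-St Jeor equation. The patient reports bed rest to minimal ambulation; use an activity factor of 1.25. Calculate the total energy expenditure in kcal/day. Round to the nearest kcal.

1755 kcal/day

Mifflin-St Jeor (female): BMR = 10(106.5) + 6.25(148) − 5(85) − 161 = 1065 + 925 − 425 − 161 = 1404 kcal/day.
TEE = BMR × activity factor = 1404 × 1.25 = 1755 kcal/day.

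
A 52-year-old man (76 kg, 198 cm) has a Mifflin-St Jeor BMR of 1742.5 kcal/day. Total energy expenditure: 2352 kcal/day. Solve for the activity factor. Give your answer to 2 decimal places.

1.35

Activity factor = TEE ÷ BMR = 2352 ÷ 1742.5 = 1.35.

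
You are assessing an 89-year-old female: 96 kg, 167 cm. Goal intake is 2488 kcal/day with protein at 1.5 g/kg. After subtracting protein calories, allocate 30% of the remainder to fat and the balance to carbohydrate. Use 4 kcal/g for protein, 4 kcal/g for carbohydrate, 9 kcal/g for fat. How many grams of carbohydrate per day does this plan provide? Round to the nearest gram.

Protein = 1.5 × 96 = 144 g → 144 × 4 = 576 kcal.
Non-protein calories = 2488 − 576 = 1912 kcal.
Fat: 30% × 1912 = 573.6 kcal; carbohydrate: 1338.4 kcal.
Carbohydrate: 1338.4 kcal ÷ 4 kcal/g = 334.6 g.

335 g/day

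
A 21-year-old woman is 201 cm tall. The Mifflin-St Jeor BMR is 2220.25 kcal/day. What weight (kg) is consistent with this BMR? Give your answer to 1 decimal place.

123.0 kg

2220.25 = 10·W + 6.25(201) − 5(21) − 161
10·W = 2220.25 − 990.25 = 1230, so W = 123 kg.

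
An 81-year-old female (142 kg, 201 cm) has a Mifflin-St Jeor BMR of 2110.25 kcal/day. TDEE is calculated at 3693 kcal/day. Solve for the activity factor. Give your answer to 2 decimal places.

Activity factor = TEE ÷ BMR = 3693 ÷ 2110.25 = 1.75.

1.75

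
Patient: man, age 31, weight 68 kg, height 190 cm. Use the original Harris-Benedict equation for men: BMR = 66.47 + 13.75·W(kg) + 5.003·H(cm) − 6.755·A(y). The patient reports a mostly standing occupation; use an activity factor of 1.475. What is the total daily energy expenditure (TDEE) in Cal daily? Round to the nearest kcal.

2570 Cal daily

Harris-Benedict: BMR = 66.47 + 13.75(68) + 5.003(190) − 6.755(31) = 1742.635 kcal/day.
TEE = BMR × activity factor = 1742.635 × 1.475 = 2570.3866 kcal/day.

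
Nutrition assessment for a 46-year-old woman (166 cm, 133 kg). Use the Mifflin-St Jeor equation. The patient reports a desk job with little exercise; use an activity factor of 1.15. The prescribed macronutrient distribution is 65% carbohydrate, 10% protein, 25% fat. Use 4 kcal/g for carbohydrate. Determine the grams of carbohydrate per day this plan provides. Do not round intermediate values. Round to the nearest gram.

369 g/day

Mifflin-St Jeor (female): BMR = 10(133) + 6.25(166) − 5(46) − 161 = 1330 + 1037.5 − 230 − 161 = 1976.5 kcal/day.
TEE = 1976.5 × 1.15 = 2272.975 kcal/day.
Carbohydrate energy = 65% × 2272.975 = 1477.4338 kcal.
Carbohydrate = 1477.4338 ÷ 4 kcal/g = 369.3584 g.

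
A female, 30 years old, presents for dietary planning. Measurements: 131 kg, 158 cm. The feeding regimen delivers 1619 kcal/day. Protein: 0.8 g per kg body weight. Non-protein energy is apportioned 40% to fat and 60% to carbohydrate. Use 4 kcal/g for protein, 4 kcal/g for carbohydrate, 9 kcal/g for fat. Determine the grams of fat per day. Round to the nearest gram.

Protein = 0.8 × 131 = 104.8 g → 104.8 × 4 = 419.2 kcal.
Non-protein calories = 1619 − 419.2 = 1199.8 kcal.
Fat: 40% × 1199.8 = 479.92 kcal; carbohydrate: 719.88 kcal.
Fat: 479.92 kcal ÷ 9 kcal/g = 53.3244 g.

53 g/day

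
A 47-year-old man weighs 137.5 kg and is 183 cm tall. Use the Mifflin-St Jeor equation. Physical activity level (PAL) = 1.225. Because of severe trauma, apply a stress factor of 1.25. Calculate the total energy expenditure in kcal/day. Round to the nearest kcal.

3505 kcal/day

Mifflin-St Jeor (male): BMR = 10(137.5) + 6.25(183) − 5(47) + 5 = 1375 + 1143.75 − 235 + 5 = 2288.75 kcal/day.
TEE = BMR × activity factor = 2288.75 × 1.225 = 2803.7188 kcal/day.
Apply stress factor: 2803.7188 × 1.25 = 3504.6484 kcal/day.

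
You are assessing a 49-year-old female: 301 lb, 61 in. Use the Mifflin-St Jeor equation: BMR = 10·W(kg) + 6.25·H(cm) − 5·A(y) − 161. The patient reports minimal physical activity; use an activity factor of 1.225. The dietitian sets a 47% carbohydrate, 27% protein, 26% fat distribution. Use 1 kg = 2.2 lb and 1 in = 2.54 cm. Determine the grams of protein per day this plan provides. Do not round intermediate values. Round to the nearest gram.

160 g/day

Convert to metric: weight = 301 ÷ 2.2 = 136.8182 kg; height = 61 × 2.54 = 154.94 cm.
Mifflin-St Jeor (female): BMR = 10(136.8182) + 6.25(154.94) − 5(49) − 161 = 1368.1818 + 968.375 − 245 − 161 = 1930.5568 kcal/day.
TEE = 1930.5568 × 1.225 = 2364.9321 kcal/day.
Protein energy = 27% × 2364.9321 = 638.5317 kcal.
Protein = 638.5317 ÷ 4 kcal/g = 159.6329 g.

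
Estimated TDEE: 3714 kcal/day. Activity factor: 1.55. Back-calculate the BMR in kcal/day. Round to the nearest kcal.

2396 kcal/day

BMR = TEE ÷ activity factor = 3714 ÷ 1.55 = 2396.129 kcal/day.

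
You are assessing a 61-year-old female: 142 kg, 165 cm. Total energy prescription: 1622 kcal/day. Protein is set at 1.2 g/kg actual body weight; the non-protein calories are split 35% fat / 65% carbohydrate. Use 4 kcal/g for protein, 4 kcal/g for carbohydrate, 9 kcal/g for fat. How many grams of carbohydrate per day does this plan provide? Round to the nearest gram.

Protein = 1.2 × 142 = 170.4 g → 170.4 × 4 = 681.6 kcal.
Non-protein calories = 1622 − 681.6 = 940.4 kcal.
Fat: 35% × 940.4 = 329.14 kcal; carbohydrate: 611.26 kcal.
Carbohydrate: 611.26 kcal ÷ 4 kcal/g = 152.815 g.

153 g/day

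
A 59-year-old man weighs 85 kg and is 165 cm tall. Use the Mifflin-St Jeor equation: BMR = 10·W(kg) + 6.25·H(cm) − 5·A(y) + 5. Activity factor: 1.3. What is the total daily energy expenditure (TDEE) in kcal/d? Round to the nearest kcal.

Mifflin-St Jeor (male): BMR = 10(85) + 6.25(165) − 5(59) + 5 = 850 + 1031.25 − 295 + 5 = 1591.25 kcal/day.
TEE = BMR × activity factor = 1591.25 × 1.3 = 2068.625 kcal/day.

2069 kcal/d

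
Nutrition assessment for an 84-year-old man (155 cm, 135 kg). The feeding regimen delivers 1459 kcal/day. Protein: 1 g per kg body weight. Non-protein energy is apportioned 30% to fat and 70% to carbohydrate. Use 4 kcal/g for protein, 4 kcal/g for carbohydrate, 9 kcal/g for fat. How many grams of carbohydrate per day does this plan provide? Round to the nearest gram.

161 g/day

Protein = 1 × 135 = 135 g → 135 × 4 = 540 kcal.
Non-protein calories = 1459 − 540 = 919 kcal.
Fat: 30% × 919 = 275.7 kcal; carbohydrate: 643.3 kcal.
Carbohydrate: 643.3 kcal ÷ 4 kcal/g = 160.825 g.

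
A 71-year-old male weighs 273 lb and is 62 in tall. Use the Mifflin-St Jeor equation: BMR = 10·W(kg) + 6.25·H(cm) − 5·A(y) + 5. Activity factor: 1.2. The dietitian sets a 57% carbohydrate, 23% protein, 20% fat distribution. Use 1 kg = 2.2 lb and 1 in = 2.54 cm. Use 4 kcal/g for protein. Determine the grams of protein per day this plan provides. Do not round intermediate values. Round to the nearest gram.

129 g/day

Convert to metric: weight = 273 ÷ 2.2 = 124.0909 kg; height = 62 × 2.54 = 157.48 cm.
Mifflin-St Jeor (male): BMR = 10(124.0909) + 6.25(157.48) − 5(71) + 5 = 1240.9091 + 984.25 − 355 + 5 = 1875.1591 kcal/day.
TEE = 1875.1591 × 1.2 = 2250.1909 kcal/day.
Protein energy = 23% × 2250.1909 = 517.5439 kcal.
Protein = 517.5439 ÷ 4 kcal/g = 129.386 g.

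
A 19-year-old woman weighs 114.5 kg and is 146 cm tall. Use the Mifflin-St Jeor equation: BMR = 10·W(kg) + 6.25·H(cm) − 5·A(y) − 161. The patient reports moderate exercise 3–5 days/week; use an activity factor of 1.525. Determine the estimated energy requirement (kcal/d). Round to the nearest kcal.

Mifflin-St Jeor (female): BMR = 10(114.5) + 6.25(146) − 5(19) − 161 = 1145 + 912.5 − 95 − 161 = 1801.5 kcal/day.
TEE = BMR × activity factor = 1801.5 × 1.525 = 2747.2875 kcal/day.

2747 kcal/d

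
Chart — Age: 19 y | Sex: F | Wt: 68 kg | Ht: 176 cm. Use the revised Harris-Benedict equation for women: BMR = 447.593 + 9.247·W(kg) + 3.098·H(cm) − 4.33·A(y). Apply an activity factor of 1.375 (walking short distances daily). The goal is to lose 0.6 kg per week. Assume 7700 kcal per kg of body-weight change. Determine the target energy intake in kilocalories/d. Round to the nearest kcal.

Harris-Benedict: BMR = 447.593 + 9.247(68) + 3.098(176) − 4.33(19) = 1539.367 kcal/day.
TEE = 1539.367 × 1.375 = 2116.6296 kcal/day.
Required daily deficit = 0.6 × 7700 ÷ 7 = 660 kcal/day.
Target intake = 2116.6296 − 660 = 1456.6296 kcal/day.

1457 kilocalories/d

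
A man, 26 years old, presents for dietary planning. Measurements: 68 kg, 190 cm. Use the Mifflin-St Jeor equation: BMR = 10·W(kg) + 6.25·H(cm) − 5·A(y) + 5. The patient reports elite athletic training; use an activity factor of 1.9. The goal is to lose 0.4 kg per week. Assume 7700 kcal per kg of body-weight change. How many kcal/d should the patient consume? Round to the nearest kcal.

Mifflin-St Jeor (male): BMR = 10(68) + 6.25(190) − 5(26) + 5 = 680 + 1187.5 − 130 + 5 = 1742.5 kcal/day.
TEE = 1742.5 × 1.9 = 3310.75 kcal/day.
Required daily deficit = 0.4 × 7700 ÷ 7 = 440 kcal/day.
Target intake = 3310.75 − 440 = 2870.75 kcal/day.

2871 kcal/d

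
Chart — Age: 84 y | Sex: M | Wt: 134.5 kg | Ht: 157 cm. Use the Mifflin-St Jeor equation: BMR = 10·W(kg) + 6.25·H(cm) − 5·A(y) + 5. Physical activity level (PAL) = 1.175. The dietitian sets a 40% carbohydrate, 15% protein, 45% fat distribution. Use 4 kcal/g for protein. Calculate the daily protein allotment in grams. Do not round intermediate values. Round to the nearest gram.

84 g/day

Mifflin-St Jeor (male): BMR = 10(134.5) + 6.25(157) − 5(84) + 5 = 1345 + 981.25 − 420 + 5 = 1911.25 kcal/day.
TEE = 1911.25 × 1.175 = 2245.7188 kcal/day.
Protein energy = 15% × 2245.7188 = 336.8578 kcal.
Protein = 336.8578 ÷ 4 kcal/g = 84.2145 g.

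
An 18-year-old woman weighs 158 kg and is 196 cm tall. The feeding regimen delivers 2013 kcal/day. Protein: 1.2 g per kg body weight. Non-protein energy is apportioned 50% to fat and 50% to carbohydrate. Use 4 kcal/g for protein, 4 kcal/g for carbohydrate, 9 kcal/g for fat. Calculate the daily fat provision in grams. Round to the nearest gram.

Protein = 1.2 × 158 = 189.6 g → 189.6 × 4 = 758.4 kcal.
Non-protein calories = 2013 − 758.4 = 1254.6 kcal.
Fat: 50% × 1254.6 = 627.3 kcal; carbohydrate: 627.3 kcal.
Fat: 627.3 kcal ÷ 9 kcal/g = 69.7 g.

70 g/day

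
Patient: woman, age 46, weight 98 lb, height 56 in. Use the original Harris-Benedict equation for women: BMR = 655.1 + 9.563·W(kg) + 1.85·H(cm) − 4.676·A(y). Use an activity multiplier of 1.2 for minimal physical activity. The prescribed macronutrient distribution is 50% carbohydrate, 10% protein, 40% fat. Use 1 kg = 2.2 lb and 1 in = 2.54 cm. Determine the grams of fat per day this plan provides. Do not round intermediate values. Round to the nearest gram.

Convert to metric: weight = 98 ÷ 2.2 = 44.5455 kg; height = 56 × 2.54 = 142.24 cm.
Harris-Benedict: BMR = 655.1 + 9.563(44.5455) + 1.85(142.24) − 4.676(46) = 1129.1362 kcal/day.
TEE = 1129.1362 × 1.2 = 1354.9634 kcal/day.
Fat energy = 40% × 1354.9634 = 541.9854 kcal.
Fat = 541.9854 ÷ 9 kcal/g = 60.2206 g.

60 g/day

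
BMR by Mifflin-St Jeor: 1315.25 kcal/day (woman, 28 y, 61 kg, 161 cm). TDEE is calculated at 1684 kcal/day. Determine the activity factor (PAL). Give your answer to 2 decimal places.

1.28

Activity factor = TEE ÷ BMR = 1684 ÷ 1315.25 = 1.28.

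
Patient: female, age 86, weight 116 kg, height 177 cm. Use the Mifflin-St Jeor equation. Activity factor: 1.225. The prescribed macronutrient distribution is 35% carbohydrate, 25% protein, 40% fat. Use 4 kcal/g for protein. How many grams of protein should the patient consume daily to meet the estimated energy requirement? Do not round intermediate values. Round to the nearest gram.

Mifflin-St Jeor (female): BMR = 10(116) + 6.25(177) − 5(86) − 161 = 1160 + 1106.25 − 430 − 161 = 1675.25 kcal/day.
TEE = 1675.25 × 1.225 = 2052.1813 kcal/day.
Protein energy = 25% × 2052.1813 = 513.0453 kcal.
Protein = 513.0453 ÷ 4 kcal/g = 128.2613 g.

128 g/day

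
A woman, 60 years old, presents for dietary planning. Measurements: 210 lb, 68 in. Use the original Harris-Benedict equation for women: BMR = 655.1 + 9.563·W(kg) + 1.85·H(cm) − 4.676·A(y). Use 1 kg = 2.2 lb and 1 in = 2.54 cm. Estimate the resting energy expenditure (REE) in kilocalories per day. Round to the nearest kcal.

1607 kilocalories per day

Convert to metric: weight = 210 ÷ 2.2 = 95.4545 kg; height = 68 × 2.54 = 172.72 cm.
Harris-Benedict: BMR = 655.1 + 9.563(95.4545) + 1.85(172.72) − 4.676(60) = 1606.9038 kcal/day.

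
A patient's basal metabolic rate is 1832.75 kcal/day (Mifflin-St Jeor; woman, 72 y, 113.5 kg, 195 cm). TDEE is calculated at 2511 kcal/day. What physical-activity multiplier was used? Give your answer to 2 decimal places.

Activity factor = TEE ÷ BMR = 2511 ÷ 1832.75 = 1.37.

1.37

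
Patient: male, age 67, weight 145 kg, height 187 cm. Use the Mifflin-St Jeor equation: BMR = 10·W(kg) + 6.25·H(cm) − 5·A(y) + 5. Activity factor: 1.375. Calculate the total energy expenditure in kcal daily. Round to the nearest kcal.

Mifflin-St Jeor (male): BMR = 10(145) + 6.25(187) − 5(67) + 5 = 1450 + 1168.75 − 335 + 5 = 2288.75 kcal/day.
TEE = BMR × activity factor = 2288.75 × 1.375 = 3147.0313 kcal/day.

3147 kcal daily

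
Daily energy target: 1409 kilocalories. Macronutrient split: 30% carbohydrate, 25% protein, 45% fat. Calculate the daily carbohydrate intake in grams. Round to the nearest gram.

106 g/day

Carbohydrate energy = 30% × 1409 = 422.7 kcal.
At 4 kcal/g: 422.7 ÷ 4 = 105.675 g.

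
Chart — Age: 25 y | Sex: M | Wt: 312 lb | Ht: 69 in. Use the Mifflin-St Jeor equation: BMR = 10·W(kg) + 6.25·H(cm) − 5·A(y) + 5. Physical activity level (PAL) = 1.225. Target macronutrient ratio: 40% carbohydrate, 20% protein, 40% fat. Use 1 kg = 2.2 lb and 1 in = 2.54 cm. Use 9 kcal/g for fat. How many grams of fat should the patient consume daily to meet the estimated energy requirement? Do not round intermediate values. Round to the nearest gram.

Convert to metric: weight = 312 ÷ 2.2 = 141.8182 kg; height = 69 × 2.54 = 175.26 cm.
Mifflin-St Jeor (male): BMR = 10(141.8182) + 6.25(175.26) − 5(25) + 5 = 1418.1818 + 1095.375 − 125 + 5 = 2393.5568 kcal/day.
TEE = 2393.5568 × 1.225 = 2932.1071 kcal/day.
Fat energy = 40% × 2932.1071 = 1172.8428 kcal.
Fat = 1172.8428 ÷ 9 kcal/g = 130.3159 g.

130 g/day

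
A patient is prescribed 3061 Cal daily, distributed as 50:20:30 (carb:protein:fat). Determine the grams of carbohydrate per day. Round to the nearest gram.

383 g/day

Carbohydrate energy = 50% × 3061 = 1530.5 kcal.
At 4 kcal/g: 1530.5 ÷ 4 = 382.625 g.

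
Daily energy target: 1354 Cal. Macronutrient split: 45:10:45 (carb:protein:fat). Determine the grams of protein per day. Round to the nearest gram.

34 g/day

Protein energy = 10% × 1354 = 135.4 kcal.
At 4 kcal/g: 135.4 ÷ 4 = 33.85 g.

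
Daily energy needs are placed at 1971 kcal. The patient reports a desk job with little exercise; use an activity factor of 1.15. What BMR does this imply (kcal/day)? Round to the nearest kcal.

BMR = TEE ÷ activity factor = 1971 ÷ 1.15 = 1713.913 kcal/day.

1714 kcal/day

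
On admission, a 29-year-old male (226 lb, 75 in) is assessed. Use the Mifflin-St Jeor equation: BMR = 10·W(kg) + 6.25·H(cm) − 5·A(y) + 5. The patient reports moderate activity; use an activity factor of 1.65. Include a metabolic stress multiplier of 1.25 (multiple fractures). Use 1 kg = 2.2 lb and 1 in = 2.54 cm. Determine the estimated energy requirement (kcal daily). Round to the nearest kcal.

Convert to metric: weight = 226 ÷ 2.2 = 102.7273 kg; height = 75 × 2.54 = 190.5 cm.
Mifflin-St Jeor (male): BMR = 10(102.7273) + 6.25(190.5) − 5(29) + 5 = 1027.2727 + 1190.625 − 145 + 5 = 2077.8977 kcal/day.
TEE = BMR × activity factor = 2077.8977 × 1.65 = 3428.5313 kcal/day.
Apply stress factor: 3428.5313 × 1.25 = 4285.6641 kcal/day.

4286 kcal daily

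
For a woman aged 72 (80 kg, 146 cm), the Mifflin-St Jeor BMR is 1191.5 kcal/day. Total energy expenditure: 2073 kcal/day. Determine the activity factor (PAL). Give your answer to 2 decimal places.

1.74

Activity factor = TEE ÷ BMR = 2073 ÷ 1191.5 = 1.74.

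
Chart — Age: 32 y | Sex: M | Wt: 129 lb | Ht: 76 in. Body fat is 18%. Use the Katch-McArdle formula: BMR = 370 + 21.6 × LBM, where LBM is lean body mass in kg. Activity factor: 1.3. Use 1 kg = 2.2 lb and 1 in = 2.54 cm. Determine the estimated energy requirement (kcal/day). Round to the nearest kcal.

Convert to metric: weight = 129 ÷ 2.2 = 58.6364 kg; height = 76 × 2.54 = 193.04 cm.
LBM = 58.6364 × (1 − 0.18) = 48.0818 kg. Katch-McArdle: BMR = 370 + 21.6 × 48.0818 = 1408.5673 kcal/day.
TEE = BMR × activity factor = 1408.5673 × 1.3 = 1831.1375 kcal/day.

1831 kcal/day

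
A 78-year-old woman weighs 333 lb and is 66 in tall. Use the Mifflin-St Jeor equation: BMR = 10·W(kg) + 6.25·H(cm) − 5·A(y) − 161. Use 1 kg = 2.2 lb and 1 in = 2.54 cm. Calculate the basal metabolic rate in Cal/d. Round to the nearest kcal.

2010 Cal/d

Convert to metric: weight = 333 ÷ 2.2 = 151.3636 kg; height = 66 × 2.54 = 167.64 cm.
Mifflin-St Jeor (female): BMR = 10(151.3636) + 6.25(167.64) − 5(78) − 161 = 1513.6364 + 1047.75 − 390 − 161 = 2010.3864 kcal/day.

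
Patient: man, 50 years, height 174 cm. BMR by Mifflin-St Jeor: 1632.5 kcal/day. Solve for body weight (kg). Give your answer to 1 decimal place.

1632.5 = 10·W + 6.25(174) − 5(50) + 5
10·W = 1632.5 − 842.5 = 790, so W = 79 kg.

79.0 kg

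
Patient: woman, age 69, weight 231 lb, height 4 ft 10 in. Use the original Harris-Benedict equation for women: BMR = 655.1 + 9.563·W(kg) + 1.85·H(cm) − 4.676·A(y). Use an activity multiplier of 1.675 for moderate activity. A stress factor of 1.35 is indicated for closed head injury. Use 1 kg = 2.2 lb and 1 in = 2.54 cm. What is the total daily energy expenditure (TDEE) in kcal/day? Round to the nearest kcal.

Convert to metric: weight = 231 ÷ 2.2 = 105 kg; height = (4×12 + 10) × 2.54 = 58 × 2.54 = 147.32 cm.
Harris-Benedict: BMR = 655.1 + 9.563(105) + 1.85(147.32) − 4.676(69) = 1609.113 kcal/day.
TEE = BMR × activity factor = 1609.113 × 1.675 = 2695.2643 kcal/day.
Apply stress factor: 2695.2643 × 1.35 = 3638.6068 kcal/day.

3639 kcal/day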